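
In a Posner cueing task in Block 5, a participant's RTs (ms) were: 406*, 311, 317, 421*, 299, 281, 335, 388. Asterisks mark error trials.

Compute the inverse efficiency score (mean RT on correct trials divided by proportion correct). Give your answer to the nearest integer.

429 ms

Correct trials (n=6): 311, 317, 299, 281, 335, 388
Mean correct RT = 1931/6 = 321.8333 ms
Proportion correct = 6/8
IES = 321.8333 / (6/8) = 429.111 ms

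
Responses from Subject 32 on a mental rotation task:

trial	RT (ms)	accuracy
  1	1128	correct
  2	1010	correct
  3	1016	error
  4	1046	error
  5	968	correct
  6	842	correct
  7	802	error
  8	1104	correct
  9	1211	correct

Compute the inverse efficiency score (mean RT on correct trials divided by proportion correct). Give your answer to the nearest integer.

Correct trials (n=6): 1128, 1010, 968, 842, 1104, 1211
Mean correct RT = 6263/6 = 1043.8333 ms
Proportion correct = 6/9
IES = 1043.8333 / (6/9) = 1565.750 ms

1566 ms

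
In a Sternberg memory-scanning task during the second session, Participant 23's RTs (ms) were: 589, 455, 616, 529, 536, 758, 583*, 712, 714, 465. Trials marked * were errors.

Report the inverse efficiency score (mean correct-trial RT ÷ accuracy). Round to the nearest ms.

Correct trials (n=9): 589, 455, 616, 529, 536, 758, 712, 714, 465
Mean correct RT = 5374/9 = 597.1111 ms
Proportion correct = 9/10
IES = 597.1111 / (9/10) = 663.457 ms

663 ms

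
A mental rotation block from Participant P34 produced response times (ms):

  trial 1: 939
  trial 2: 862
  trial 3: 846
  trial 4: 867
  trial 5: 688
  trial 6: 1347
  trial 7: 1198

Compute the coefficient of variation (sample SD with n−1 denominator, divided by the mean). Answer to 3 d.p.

0.237

n = 7, Σ = 6747, M = 963.8571
Σ(x−M)² = 311982.857; s = √(311982.857/6) = 228.0288
CV = 228.0288 / 963.8571 = 0.23658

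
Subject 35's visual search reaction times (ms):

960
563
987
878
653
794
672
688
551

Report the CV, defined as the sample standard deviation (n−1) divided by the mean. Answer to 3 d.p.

0.217

n = 9, Σ = 6746, M = 749.5556
Σ(x−M)² = 212494.222; s = √(212494.222/8) = 162.9778
CV = 162.9778 / 749.5556 = 0.21743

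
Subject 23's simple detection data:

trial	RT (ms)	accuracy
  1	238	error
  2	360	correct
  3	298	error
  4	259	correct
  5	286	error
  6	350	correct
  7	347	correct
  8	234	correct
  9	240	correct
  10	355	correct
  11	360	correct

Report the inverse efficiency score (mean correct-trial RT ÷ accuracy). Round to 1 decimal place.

430.5 ms

Correct trials (n=8): 360, 259, 350, 347, 234, 240, 355, 360
Mean correct RT = 2505/8 = 313.1250 ms
Proportion correct = 8/11
IES = 313.1250 / (8/11) = 430.547 ms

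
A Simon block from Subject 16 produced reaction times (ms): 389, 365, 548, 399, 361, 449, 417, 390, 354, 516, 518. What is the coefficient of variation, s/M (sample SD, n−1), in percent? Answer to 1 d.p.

16.3%

n = 11, Σ = 4706, M = 427.8182
Σ(x−M)² = 48545.636; s = √(48545.636/10) = 69.6747
CV = 69.6747 / 427.8182 = 0.16286 = 16.286%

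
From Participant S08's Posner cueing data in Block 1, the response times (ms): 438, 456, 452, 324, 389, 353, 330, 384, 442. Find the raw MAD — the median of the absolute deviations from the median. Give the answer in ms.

53 ms

Sorted: 324, 330, 353, 384, 389, 438, 442, 452, 456 → median = 389
|x − 389|: 49, 67, 63, 65, 0, 36, 59, 5, 53
Sorted deviations: 0, 5, 36, 49, 53, 59, 63, 65, 67 → MAD = 53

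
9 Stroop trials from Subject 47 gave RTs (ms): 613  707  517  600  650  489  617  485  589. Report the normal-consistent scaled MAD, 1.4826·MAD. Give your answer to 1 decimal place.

Sorted: 485, 489, 517, 589, 600, 613, 617, 650, 707 → median = 600
|x − 600| sorted: 0, 11, 13, 17, 50, 83, 107, 111, 115 → MAD = 50
Robust SD ≈ 1.4826 × 50 = 74.130

74.1 ms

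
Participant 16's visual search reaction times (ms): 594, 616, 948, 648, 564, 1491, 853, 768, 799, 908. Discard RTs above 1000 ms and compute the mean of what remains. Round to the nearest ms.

744 ms

Excluded: 1491
Retained (n=9): Σ = 6698
Mean = 6698/9 = 744.2222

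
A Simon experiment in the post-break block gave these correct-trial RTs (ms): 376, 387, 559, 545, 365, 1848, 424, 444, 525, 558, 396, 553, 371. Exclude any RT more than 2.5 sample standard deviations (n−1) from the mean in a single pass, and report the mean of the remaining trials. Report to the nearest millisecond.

459 ms

n = 13, ΣRT = 7351, M = 565.462
Σ(x−M)² = 1856439.23; s = √(1856439.23/12) = 393.323
Cutoffs: 565.462 ± 2.5·393.323 → [-417.8, 1548.8]
Outside: 1848 → excluded.
Retained (n=12): Σ = 5503, mean = 5503/12 = 458.583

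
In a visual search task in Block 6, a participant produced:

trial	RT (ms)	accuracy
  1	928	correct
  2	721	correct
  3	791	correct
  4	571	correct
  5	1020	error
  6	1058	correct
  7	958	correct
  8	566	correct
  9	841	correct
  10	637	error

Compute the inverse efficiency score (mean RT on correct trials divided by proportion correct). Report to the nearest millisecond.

1005 ms

Correct trials (n=8): 928, 721, 791, 571, 1058, 958, 566, 841
Mean correct RT = 6434/8 = 804.2500 ms
Proportion correct = 8/10
IES = 804.2500 / (8/10) = 1005.312 ms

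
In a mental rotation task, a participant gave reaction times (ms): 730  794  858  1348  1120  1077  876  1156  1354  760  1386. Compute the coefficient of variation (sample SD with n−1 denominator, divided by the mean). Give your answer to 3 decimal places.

0.241

n = 11, Σ = 11459, M = 1041.7273
Σ(x−M)² = 629404.182; s = √(629404.182/10) = 250.8793
CV = 250.8793 / 1041.7273 = 0.24083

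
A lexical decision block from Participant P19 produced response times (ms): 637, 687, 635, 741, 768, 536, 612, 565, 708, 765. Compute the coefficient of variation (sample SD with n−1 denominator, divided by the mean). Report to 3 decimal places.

n = 10, Σ = 6654, M = 665.4000
Σ(x−M)² = 59850.400; s = √(59850.400/9) = 81.5478
CV = 81.5478 / 665.4000 = 0.12255

0.123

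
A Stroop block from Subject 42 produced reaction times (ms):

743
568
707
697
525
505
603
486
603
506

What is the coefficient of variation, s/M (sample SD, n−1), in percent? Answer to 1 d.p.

15.7%

n = 10, Σ = 5943, M = 594.3000
Σ(x−M)² = 78506.100; s = √(78506.100/9) = 93.3965
CV = 93.3965 / 594.3000 = 0.15715 = 15.715%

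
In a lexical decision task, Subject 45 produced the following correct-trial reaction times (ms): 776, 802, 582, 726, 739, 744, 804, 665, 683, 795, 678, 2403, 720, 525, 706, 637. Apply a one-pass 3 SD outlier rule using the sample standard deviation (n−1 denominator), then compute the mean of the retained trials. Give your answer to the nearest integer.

705 ms

n = 16, ΣRT = 12985, M = 811.562
Σ(x−M)² = 2792175.94; s = √(2792175.94/15) = 431.445
Cutoffs: 811.562 ± 3·431.445 → [-482.8, 2105.9]
Outside: 2403 → excluded.
Retained (n=15): Σ = 10582, mean = 10582/15 = 705.467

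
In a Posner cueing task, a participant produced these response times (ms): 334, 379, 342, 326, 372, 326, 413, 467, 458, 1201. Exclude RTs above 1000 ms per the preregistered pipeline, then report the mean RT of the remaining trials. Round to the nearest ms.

Excluded: 1201
Retained (n=9): Σ = 3417
Mean = 3417/9 = 379.6667

380 ms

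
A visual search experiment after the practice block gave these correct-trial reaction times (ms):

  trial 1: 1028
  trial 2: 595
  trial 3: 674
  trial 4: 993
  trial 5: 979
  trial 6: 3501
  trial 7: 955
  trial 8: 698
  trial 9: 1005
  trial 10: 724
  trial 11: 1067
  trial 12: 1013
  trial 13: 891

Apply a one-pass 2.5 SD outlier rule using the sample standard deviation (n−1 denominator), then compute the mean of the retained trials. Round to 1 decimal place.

n = 13, ΣRT = 14123, M = 1086.385
Σ(x−M)² = 6615535.08; s = √(6615535.08/12) = 742.492
Cutoffs: 1086.385 ± 2.5·742.492 → [-769.8, 2942.6]
Outside: 3501 → excluded.
Retained (n=12): Σ = 10622, mean = 10622/12 = 885.167

885.2 ms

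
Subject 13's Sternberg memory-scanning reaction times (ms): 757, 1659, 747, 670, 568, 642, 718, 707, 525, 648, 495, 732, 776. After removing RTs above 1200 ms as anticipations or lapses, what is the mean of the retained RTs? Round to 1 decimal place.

665.4 ms

Excluded: 1659
Retained (n=12): Σ = 7985
Mean = 7985/12 = 665.4167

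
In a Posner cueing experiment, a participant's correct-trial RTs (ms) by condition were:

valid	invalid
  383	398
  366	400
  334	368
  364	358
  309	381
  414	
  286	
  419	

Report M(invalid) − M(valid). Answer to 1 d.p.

21.6 ms

M(valid) = 2875/8 = 359.375
M(invalid) = 1905/5 = 381.000
Difference = 381.000 − 359.375 = 21.625 ms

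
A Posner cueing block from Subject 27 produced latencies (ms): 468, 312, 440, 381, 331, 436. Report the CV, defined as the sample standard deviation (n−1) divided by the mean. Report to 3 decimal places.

0.161

n = 6, Σ = 2368, M = 394.6667
Σ(x−M)² = 20215.333; s = √(20215.333/5) = 63.5851
CV = 63.5851 / 394.6667 = 0.16111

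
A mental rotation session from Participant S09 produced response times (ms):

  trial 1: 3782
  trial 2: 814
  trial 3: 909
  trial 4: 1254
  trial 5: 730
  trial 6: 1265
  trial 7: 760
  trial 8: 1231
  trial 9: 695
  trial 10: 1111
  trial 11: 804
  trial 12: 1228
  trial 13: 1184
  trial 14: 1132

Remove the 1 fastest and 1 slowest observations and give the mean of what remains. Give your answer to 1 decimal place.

Sorted: 695, 730, 760, 804, 814, 909, 1111, 1132, 1184, 1228, 1231, 1254, 1265, 3782
Drop lowest 1 (695) and highest 1 (3782)
Remaining (n=12): Σ = 12422, mean = 12422/12 = 1035.167

1035.2 ms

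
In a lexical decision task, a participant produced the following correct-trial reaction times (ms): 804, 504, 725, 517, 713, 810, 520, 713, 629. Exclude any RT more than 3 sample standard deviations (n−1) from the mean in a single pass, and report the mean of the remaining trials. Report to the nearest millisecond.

n = 9, ΣRT = 5935, M = 659.444
Σ(x−M)² = 118422.22; s = √(118422.22/8) = 121.667
Cutoffs: 659.444 ± 3·121.667 → [294.4, 1024.4]
No RTs fall outside the cutoffs; all 9 retained. Mean = 5935/9 = 659.444

659 ms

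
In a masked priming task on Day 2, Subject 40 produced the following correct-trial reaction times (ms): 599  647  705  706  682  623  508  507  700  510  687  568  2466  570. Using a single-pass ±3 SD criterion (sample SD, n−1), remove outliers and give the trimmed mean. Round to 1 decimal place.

n = 14, ΣRT = 10478, M = 748.429
Σ(x−M)² = 3249951.43; s = √(3249951.43/13) = 499.996
Cutoffs: 748.429 ± 3·499.996 → [-751.6, 2248.4]
Outside: 2466 → excluded.
Retained (n=13): Σ = 8012, mean = 8012/13 = 616.308

616.3 ms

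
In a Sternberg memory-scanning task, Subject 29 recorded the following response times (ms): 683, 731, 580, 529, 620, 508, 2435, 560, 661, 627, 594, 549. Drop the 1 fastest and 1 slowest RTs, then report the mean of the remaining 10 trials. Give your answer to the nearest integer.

613 ms

Sorted: 508, 529, 549, 560, 580, 594, 620, 627, 661, 683, 731, 2435
Drop lowest 1 (508) and highest 1 (2435)
Remaining (n=10): Σ = 6134, mean = 6134/10 = 613.400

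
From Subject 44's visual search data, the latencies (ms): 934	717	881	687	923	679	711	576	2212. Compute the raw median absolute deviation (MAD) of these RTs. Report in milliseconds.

141 ms

Sorted: 576, 679, 687, 711, 717, 881, 923, 934, 2212 → median = 717
|x − 717|: 217, 0, 164, 30, 206, 38, 6, 141, 1495
Sorted deviations: 0, 6, 30, 38, 141, 164, 206, 217, 1495 → MAD = 141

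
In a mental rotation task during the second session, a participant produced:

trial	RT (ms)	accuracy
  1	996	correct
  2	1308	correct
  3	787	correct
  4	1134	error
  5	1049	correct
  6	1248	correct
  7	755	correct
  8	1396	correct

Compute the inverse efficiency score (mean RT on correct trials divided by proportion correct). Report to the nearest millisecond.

1231 ms

Correct trials (n=7): 996, 1308, 787, 1049, 1248, 755, 1396
Mean correct RT = 7539/7 = 1077.0000 ms
Proportion correct = 7/8
IES = 1077.0000 / (7/8) = 1230.857 ms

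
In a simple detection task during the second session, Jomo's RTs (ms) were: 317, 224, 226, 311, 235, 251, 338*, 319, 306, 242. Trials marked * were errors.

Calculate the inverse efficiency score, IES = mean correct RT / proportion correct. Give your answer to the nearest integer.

Correct trials (n=9): 317, 224, 226, 311, 235, 251, 319, 306, 242
Mean correct RT = 2431/9 = 270.1111 ms
Proportion correct = 9/10
IES = 270.1111 / (9/10) = 300.123 ms

300 ms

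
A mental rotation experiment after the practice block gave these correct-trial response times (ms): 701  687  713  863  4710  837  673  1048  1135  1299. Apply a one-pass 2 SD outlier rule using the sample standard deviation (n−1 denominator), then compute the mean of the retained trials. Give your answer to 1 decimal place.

n = 10, ΣRT = 12666, M = 1266.600
Σ(x−M)² = 13585280.40; s = √(13585280.40/9) = 1228.607
Cutoffs: 1266.600 ± 2·1228.607 → [-1190.6, 3723.8]
Outside: 4710 → excluded.
Retained (n=9): Σ = 7956, mean = 7956/9 = 884.000

884.0 ms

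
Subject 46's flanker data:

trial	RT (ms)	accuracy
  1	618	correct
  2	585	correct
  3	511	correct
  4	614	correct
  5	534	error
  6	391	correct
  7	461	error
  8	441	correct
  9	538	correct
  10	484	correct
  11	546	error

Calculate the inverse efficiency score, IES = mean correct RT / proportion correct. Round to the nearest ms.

719 ms

Correct trials (n=8): 618, 585, 511, 614, 391, 441, 538, 484
Mean correct RT = 4182/8 = 522.7500 ms
Proportion correct = 8/11
IES = 522.7500 / (8/11) = 718.781 ms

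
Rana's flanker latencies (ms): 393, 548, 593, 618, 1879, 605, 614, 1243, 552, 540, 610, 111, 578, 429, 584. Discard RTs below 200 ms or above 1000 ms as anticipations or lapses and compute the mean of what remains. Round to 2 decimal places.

Excluded: 111, 1243, 1879
Retained (n=12): Σ = 6664
Mean = 6664/12 = 555.3333

555.33 ms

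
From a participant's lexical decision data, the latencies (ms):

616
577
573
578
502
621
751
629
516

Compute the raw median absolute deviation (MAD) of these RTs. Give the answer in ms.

Sorted: 502, 516, 573, 577, 578, 616, 621, 629, 751 → median = 578
|x − 578|: 38, 1, 5, 0, 76, 43, 173, 51, 62
Sorted deviations: 0, 1, 5, 38, 43, 51, 62, 76, 173 → MAD = 43

43 ms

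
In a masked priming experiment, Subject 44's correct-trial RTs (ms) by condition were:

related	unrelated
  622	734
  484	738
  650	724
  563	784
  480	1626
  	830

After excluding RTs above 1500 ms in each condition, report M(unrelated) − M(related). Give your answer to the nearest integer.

unrelated: exclude 1626
M(related) = 2799/5 = 559.800
M(unrelated) = 3810/5 = 762.000
Difference = 762.000 − 559.800 = 202.200 ms

202 ms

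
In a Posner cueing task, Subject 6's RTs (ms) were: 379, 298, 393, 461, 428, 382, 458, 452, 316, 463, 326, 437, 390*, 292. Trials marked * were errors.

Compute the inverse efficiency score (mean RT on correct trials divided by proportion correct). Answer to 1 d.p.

Correct trials (n=13): 379, 298, 393, 461, 428, 382, 458, 452, 316, 463, 326, 437, 292
Mean correct RT = 5085/13 = 391.1538 ms
Proportion correct = 13/14
IES = 391.1538 / (13/14) = 421.243 ms

421.2 ms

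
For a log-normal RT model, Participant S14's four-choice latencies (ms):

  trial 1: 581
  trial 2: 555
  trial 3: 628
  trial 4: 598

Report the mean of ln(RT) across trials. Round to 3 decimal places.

ln(RT): 6.3648, 6.3190, 6.4425, 6.3936
Σ ln(RT) = 25.5198
Mean = 25.5198/4 = 6.37996

6.380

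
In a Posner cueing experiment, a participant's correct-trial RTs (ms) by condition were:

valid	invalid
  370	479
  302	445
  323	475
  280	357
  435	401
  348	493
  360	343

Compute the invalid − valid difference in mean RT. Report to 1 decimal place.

82.1 ms

M(valid) = 2418/7 = 345.429
M(invalid) = 2993/7 = 427.571
Difference = 427.571 − 345.429 = 82.143 ms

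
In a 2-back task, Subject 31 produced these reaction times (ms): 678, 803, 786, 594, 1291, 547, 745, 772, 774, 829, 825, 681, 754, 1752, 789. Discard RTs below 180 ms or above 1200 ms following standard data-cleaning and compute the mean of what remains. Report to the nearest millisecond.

737 ms

Excluded: 1291, 1752
Retained (n=13): Σ = 9577
Mean = 9577/13 = 736.6923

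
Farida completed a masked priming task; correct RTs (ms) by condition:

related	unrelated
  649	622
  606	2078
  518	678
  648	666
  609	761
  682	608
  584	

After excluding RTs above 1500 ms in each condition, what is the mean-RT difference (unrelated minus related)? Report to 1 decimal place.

unrelated: exclude 2078
M(related) = 4296/7 = 613.714
M(unrelated) = 3335/5 = 667.000
Difference = 667.000 − 613.714 = 53.286 ms

53.3 ms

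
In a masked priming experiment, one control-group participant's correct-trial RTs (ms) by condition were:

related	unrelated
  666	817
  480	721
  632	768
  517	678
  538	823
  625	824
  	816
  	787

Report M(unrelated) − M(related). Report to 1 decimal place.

M(related) = 3458/6 = 576.333
M(unrelated) = 6234/8 = 779.250
Difference = 779.250 − 576.333 = 202.917 ms

202.9 ms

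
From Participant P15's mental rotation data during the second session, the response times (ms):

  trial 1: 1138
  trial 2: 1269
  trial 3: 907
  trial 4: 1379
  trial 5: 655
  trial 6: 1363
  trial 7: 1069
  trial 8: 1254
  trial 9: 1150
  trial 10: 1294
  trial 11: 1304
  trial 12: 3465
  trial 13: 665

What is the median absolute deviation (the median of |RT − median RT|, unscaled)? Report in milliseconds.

116 ms

Sorted: 655, 665, 907, 1069, 1138, 1150, 1254, 1269, 1294, 1304, 1363, 1379, 3465 → median = 1254
|x − 1254|: 116, 15, 347, 125, 599, 109, 185, 0, 104, 40, 50, 2211, 589
Sorted deviations: 0, 15, 40, 50, 104, 109, 116, 125, 185, 347, 589, 599, 2211 → MAD = 116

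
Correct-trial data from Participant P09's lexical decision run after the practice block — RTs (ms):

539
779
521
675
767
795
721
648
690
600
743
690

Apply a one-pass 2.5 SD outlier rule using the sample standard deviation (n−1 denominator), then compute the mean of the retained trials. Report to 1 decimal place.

680.7 ms

n = 12, ΣRT = 8168, M = 680.667
Σ(x−M)² = 89050.67; s = √(89050.67/11) = 89.975
Cutoffs: 680.667 ± 2.5·89.975 → [455.7, 905.6]
No RTs fall outside the cutoffs; all 12 retained. Mean = 8168/12 = 680.667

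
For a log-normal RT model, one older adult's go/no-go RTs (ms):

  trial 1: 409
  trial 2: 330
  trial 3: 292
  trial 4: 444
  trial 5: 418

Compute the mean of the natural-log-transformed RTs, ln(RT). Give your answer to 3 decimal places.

ln(RT): 6.0137, 5.7991, 5.6768, 6.0958, 6.0355
Σ ln(RT) = 29.6209
Mean = 29.6209/5 = 5.92417

5.924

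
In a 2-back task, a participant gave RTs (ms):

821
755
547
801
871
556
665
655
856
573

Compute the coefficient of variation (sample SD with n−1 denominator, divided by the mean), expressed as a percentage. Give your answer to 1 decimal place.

17.8%

n = 10, Σ = 7100, M = 710.0000
Σ(x−M)² = 143968.000; s = √(143968.000/9) = 126.4771
CV = 126.4771 / 710.0000 = 0.17814 = 17.814%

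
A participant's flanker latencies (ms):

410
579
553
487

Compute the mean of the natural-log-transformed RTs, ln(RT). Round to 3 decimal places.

6.220

ln(RT): 6.0162, 6.3613, 6.3154, 6.1883
Σ ln(RT) = 24.8811
Mean = 24.8811/4 = 6.22027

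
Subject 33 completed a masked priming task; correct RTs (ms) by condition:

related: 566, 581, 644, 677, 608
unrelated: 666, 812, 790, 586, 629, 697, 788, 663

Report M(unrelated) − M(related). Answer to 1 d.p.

M(related) = 3076/5 = 615.200
M(unrelated) = 5631/8 = 703.875
Difference = 703.875 − 615.200 = 88.675 ms

88.7 ms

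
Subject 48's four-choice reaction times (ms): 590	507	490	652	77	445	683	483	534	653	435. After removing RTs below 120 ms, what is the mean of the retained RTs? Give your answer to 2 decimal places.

Excluded: 77
Retained (n=10): Σ = 5472
Mean = 5472/10 = 547.2000

547.20 ms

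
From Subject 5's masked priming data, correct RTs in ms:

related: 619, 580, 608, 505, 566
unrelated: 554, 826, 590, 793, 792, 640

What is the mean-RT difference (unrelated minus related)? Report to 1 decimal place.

123.6 ms

M(related) = 2878/5 = 575.600
M(unrelated) = 4195/6 = 699.167
Difference = 699.167 − 575.600 = 123.567 ms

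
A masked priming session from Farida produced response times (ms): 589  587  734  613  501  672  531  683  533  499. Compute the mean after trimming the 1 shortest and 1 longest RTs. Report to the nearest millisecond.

589 ms

Sorted: 499, 501, 531, 533, 587, 589, 613, 672, 683, 734
Drop lowest 1 (499) and highest 1 (734)
Remaining (n=8): Σ = 4709, mean = 4709/8 = 588.625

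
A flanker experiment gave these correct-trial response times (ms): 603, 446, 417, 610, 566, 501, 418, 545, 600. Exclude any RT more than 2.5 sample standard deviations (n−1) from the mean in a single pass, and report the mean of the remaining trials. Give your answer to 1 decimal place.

n = 9, ΣRT = 4706, M = 522.889
Σ(x−M)² = 50904.89; s = √(50904.89/8) = 79.769
Cutoffs: 522.889 ± 2.5·79.769 → [323.5, 722.3]
No RTs fall outside the cutoffs; all 9 retained. Mean = 4706/9 = 522.889

522.9 ms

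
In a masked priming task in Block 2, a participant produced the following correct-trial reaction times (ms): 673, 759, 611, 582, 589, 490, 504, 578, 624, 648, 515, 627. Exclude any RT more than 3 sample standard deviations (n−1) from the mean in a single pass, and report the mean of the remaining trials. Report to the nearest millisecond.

600 ms

n = 12, ΣRT = 7200, M = 600.000
Σ(x−M)² = 63810.00; s = √(63810.00/11) = 76.164
Cutoffs: 600.000 ± 3·76.164 → [371.5, 828.5]
No RTs fall outside the cutoffs; all 12 retained. Mean = 7200/12 = 600.000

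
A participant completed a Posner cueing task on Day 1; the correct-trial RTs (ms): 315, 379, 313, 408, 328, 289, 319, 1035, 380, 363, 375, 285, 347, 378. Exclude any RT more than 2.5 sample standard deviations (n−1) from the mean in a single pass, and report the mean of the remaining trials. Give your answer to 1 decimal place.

344.5 ms

n = 14, ΣRT = 5514, M = 393.857
Σ(x−M)² = 460973.71; s = √(460973.71/13) = 188.307
Cutoffs: 393.857 ± 2.5·188.307 → [-76.9, 864.6]
Outside: 1035 → excluded.
Retained (n=13): Σ = 4479, mean = 4479/13 = 344.538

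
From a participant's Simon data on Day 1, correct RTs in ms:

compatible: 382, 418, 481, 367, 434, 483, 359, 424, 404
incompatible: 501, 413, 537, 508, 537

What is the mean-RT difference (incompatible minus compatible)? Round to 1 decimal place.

M(compatible) = 3752/9 = 416.889
M(incompatible) = 2496/5 = 499.200
Difference = 499.200 − 416.889 = 82.311 ms

82.3 ms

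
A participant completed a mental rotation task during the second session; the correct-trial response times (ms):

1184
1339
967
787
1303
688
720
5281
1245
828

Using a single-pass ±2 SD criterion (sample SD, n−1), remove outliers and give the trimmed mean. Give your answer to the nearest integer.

n = 10, ΣRT = 14342, M = 1434.200
Σ(x−M)² = 16994061.60; s = √(16994061.60/9) = 1374.128
Cutoffs: 1434.200 ± 2·1374.128 → [-1314.1, 4182.5]
Outside: 5281 → excluded.
Retained (n=9): Σ = 9061, mean = 9061/9 = 1006.778

1007 ms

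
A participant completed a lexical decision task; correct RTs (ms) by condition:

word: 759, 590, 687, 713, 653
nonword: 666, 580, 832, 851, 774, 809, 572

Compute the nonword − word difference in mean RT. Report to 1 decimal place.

45.9 ms

M(word) = 3402/5 = 680.400
M(nonword) = 5084/7 = 726.286
Difference = 726.286 − 680.400 = 45.886 ms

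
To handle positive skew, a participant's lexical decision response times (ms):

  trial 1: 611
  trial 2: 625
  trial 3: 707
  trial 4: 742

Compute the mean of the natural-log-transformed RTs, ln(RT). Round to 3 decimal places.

6.506

ln(RT): 6.4151, 6.4378, 6.5610, 6.6093
Σ ln(RT) = 26.0232
Mean = 26.0232/4 = 6.50581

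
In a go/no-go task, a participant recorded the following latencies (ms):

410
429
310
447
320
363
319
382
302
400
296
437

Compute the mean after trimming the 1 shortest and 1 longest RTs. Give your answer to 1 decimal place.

Sorted: 296, 302, 310, 319, 320, 363, 382, 400, 410, 429, 437, 447
Drop lowest 1 (296) and highest 1 (447)
Remaining (n=10): Σ = 3672, mean = 3672/10 = 367.200

367.2 ms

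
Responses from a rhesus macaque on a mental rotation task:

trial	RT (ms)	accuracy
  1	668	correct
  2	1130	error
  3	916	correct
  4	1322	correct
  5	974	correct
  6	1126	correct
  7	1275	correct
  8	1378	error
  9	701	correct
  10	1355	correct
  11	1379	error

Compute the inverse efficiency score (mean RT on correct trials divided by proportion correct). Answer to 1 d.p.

Correct trials (n=8): 668, 916, 1322, 974, 1126, 1275, 701, 1355
Mean correct RT = 8337/8 = 1042.1250 ms
Proportion correct = 8/11
IES = 1042.1250 / (8/11) = 1432.922 ms

1432.9 ms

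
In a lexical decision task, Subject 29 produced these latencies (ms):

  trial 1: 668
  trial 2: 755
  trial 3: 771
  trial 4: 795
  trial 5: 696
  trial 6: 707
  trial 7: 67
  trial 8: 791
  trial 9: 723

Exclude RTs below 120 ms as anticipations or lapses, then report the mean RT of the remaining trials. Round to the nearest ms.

Excluded: 67
Retained (n=8): Σ = 5906
Mean = 5906/8 = 738.2500

738 ms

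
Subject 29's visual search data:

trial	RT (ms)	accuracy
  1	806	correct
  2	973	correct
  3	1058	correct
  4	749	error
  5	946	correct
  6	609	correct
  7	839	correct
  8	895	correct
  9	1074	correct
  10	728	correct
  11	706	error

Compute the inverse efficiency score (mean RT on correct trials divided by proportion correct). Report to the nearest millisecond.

Correct trials (n=9): 806, 973, 1058, 946, 609, 839, 895, 1074, 728
Mean correct RT = 7928/9 = 880.8889 ms
Proportion correct = 9/11
IES = 880.8889 / (9/11) = 1076.642 ms

1077 ms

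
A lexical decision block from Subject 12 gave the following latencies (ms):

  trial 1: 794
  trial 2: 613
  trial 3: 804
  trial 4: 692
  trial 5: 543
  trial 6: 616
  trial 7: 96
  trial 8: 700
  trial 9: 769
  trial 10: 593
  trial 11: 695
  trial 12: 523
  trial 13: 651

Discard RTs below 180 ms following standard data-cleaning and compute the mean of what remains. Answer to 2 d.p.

Excluded: 96
Retained (n=12): Σ = 7993
Mean = 7993/12 = 666.0833

666.08 ms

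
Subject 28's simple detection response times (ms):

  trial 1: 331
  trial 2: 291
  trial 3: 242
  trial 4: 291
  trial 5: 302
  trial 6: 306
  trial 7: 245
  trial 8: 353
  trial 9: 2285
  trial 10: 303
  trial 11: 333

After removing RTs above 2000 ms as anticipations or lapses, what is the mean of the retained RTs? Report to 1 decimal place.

Excluded: 2285
Retained (n=10): Σ = 2997
Mean = 2997/10 = 299.7000

299.7 ms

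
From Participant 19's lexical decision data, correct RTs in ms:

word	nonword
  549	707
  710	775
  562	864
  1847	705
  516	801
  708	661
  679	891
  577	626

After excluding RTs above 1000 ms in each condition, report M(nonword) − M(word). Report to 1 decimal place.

139.3 ms

word: exclude 1847
M(word) = 4301/7 = 614.429
M(nonword) = 6030/8 = 753.750
Difference = 753.750 − 614.429 = 139.321 ms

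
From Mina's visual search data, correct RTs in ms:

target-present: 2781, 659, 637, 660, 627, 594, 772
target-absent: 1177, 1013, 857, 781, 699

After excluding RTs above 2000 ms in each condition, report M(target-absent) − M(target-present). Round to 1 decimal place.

target-present: exclude 2781
M(target-present) = 3949/6 = 658.167
M(target-absent) = 4527/5 = 905.400
Difference = 905.400 − 658.167 = 247.233 ms

247.2 ms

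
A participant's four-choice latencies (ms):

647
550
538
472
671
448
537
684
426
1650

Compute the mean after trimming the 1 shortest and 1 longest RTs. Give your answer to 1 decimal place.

568.4 ms

Sorted: 426, 448, 472, 537, 538, 550, 647, 671, 684, 1650
Drop lowest 1 (426) and highest 1 (1650)
Remaining (n=8): Σ = 4547, mean = 4547/8 = 568.375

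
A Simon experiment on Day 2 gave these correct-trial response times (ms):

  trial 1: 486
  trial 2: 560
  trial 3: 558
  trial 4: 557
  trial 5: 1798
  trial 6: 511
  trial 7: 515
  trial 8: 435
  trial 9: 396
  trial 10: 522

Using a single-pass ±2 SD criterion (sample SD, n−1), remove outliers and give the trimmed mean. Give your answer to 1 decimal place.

n = 10, ΣRT = 6338, M = 633.800
Σ(x−M)² = 1532059.60; s = √(1532059.60/9) = 412.588
Cutoffs: 633.800 ± 2·412.588 → [-191.4, 1459.0]
Outside: 1798 → excluded.
Retained (n=9): Σ = 4540, mean = 4540/9 = 504.444

504.4 ms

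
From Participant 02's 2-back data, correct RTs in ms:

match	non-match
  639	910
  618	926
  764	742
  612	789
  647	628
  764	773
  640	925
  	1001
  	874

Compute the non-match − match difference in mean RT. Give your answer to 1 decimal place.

M(match) = 4684/7 = 669.143
M(non-match) = 7568/9 = 840.889
Difference = 840.889 − 669.143 = 171.746 ms

171.7 ms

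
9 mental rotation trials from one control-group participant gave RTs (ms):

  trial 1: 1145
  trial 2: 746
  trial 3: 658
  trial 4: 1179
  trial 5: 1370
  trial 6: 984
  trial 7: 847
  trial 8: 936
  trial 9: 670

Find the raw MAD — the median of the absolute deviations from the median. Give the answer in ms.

209 ms

Sorted: 658, 670, 746, 847, 936, 984, 1145, 1179, 1370 → median = 936
|x − 936|: 209, 190, 278, 243, 434, 48, 89, 0, 266
Sorted deviations: 0, 48, 89, 190, 209, 243, 266, 278, 434 → MAD = 209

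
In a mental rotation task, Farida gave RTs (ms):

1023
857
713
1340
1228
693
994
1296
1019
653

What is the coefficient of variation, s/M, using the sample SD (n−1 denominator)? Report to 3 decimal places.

0.256

n = 10, Σ = 9816, M = 981.6000
Σ(x−M)² = 570216.400; s = √(570216.400/9) = 251.7089
CV = 251.7089 / 981.6000 = 0.25643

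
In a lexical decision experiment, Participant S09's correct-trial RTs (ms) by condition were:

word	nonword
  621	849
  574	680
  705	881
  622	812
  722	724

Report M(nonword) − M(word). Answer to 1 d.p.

140.4 ms

M(word) = 3244/5 = 648.800
M(nonword) = 3946/5 = 789.200
Difference = 789.200 − 648.800 = 140.400 ms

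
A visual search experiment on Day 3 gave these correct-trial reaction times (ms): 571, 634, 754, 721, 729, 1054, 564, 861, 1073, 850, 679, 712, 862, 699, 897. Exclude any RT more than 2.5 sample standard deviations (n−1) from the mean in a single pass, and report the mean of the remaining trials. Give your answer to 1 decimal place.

777.3 ms

n = 15, ΣRT = 11660, M = 777.333
Σ(x−M)² = 332489.33; s = √(332489.33/14) = 154.108
Cutoffs: 777.333 ± 2.5·154.108 → [392.1, 1162.6]
No RTs fall outside the cutoffs; all 15 retained. Mean = 11660/15 = 777.333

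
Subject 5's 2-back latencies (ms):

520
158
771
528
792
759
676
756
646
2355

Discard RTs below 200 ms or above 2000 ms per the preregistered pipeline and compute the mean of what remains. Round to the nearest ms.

Excluded: 158, 2355
Retained (n=8): Σ = 5448
Mean = 5448/8 = 681.0000

681 ms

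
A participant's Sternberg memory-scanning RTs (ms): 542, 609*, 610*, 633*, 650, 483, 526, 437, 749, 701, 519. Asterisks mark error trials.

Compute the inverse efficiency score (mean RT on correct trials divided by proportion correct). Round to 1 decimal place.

Correct trials (n=8): 542, 650, 483, 526, 437, 749, 701, 519
Mean correct RT = 4607/8 = 575.8750 ms
Proportion correct = 8/11
IES = 575.8750 / (8/11) = 791.828 ms

791.8 ms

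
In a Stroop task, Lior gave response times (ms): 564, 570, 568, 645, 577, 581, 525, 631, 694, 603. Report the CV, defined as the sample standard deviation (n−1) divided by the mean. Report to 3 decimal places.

n = 10, Σ = 5958, M = 595.8000
Σ(x−M)² = 21389.600; s = √(21389.600/9) = 48.7506
CV = 48.7506 / 595.8000 = 0.08182

0.082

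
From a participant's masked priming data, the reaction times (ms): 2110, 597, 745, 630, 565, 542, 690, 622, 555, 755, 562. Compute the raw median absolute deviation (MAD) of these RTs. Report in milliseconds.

Sorted: 542, 555, 562, 565, 597, 622, 630, 690, 745, 755, 2110 → median = 622
|x − 622|: 1488, 25, 123, 8, 57, 80, 68, 0, 67, 133, 60
Sorted deviations: 0, 8, 25, 57, 60, 67, 68, 80, 123, 133, 1488 → MAD = 67

67 ms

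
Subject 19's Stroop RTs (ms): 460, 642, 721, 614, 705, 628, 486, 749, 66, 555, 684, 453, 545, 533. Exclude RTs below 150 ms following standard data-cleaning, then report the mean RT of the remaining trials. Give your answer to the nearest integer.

598 ms

Excluded: 66
Retained (n=13): Σ = 7775
Mean = 7775/13 = 598.0769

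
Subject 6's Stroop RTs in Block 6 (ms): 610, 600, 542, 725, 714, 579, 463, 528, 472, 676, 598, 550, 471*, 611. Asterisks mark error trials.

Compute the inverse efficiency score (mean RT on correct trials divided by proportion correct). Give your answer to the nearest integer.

635 ms

Correct trials (n=13): 610, 600, 542, 725, 714, 579, 463, 528, 472, 676, 598, 550, 611
Mean correct RT = 7668/13 = 589.8462 ms
Proportion correct = 13/14
IES = 589.8462 / (13/14) = 635.219 ms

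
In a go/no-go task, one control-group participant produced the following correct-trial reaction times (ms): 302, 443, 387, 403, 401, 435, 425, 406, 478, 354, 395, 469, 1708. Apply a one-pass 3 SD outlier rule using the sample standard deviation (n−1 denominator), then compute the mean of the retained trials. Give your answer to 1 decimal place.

n = 13, ΣRT = 6606, M = 508.154
Σ(x−M)² = 1585303.69; s = √(1585303.69/12) = 363.468
Cutoffs: 508.154 ± 3·363.468 → [-582.2, 1598.6]
Outside: 1708 → excluded.
Retained (n=12): Σ = 4898, mean = 4898/12 = 408.167

408.2 ms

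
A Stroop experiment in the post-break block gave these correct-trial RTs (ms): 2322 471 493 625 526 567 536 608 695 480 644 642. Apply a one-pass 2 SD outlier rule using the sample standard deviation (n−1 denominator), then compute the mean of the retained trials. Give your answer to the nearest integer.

n = 12, ΣRT = 8609, M = 717.417
Σ(x−M)² = 2866408.92; s = √(2866408.92/11) = 510.473
Cutoffs: 717.417 ± 2·510.473 → [-303.5, 1738.4]
Outside: 2322 → excluded.
Retained (n=11): Σ = 6287, mean = 6287/11 = 571.545

572 ms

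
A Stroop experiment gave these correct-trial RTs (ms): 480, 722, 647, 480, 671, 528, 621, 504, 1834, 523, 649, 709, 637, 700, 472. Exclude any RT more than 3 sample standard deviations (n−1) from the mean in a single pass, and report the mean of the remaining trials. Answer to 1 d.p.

n = 15, ΣRT = 10177, M = 678.467
Σ(x−M)² = 1544139.73; s = √(1544139.73/14) = 332.108
Cutoffs: 678.467 ± 3·332.108 → [-317.9, 1674.8]
Outside: 1834 → excluded.
Retained (n=14): Σ = 8343, mean = 8343/14 = 595.929

595.9 ms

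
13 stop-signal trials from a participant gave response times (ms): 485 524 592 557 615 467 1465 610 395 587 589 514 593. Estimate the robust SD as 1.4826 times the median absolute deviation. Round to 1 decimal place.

Sorted: 395, 467, 485, 514, 524, 557, 587, 589, 592, 593, 610, 615, 1465 → median = 587
|x − 587| sorted: 0, 2, 5, 6, 23, 28, 30, 63, 73, 102, 120, 192, 878 → MAD = 30
Robust SD ≈ 1.4826 × 30 = 44.478

44.5 ms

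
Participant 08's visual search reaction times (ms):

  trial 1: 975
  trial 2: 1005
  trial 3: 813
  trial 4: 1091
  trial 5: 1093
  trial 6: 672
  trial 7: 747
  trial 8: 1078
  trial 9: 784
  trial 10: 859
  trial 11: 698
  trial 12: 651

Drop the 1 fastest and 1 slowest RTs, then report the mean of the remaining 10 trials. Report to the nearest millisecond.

Sorted: 651, 672, 698, 747, 784, 813, 859, 975, 1005, 1078, 1091, 1093
Drop lowest 1 (651) and highest 1 (1093)
Remaining (n=10): Σ = 8722, mean = 8722/10 = 872.200

872 ms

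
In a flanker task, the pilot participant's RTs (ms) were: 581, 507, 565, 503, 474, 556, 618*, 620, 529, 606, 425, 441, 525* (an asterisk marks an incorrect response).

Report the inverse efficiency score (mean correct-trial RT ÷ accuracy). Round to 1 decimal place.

623.9 ms

Correct trials (n=11): 581, 507, 565, 503, 474, 556, 620, 529, 606, 425, 441
Mean correct RT = 5807/11 = 527.9091 ms
Proportion correct = 11/13
IES = 527.9091 / (11/13) = 623.893 ms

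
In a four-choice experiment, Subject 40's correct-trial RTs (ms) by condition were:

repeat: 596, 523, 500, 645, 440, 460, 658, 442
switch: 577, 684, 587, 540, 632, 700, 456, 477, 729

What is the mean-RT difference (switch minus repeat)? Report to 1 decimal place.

M(repeat) = 4264/8 = 533.000
M(switch) = 5382/9 = 598.000
Difference = 598.000 − 533.000 = 65.000 ms

65.0 ms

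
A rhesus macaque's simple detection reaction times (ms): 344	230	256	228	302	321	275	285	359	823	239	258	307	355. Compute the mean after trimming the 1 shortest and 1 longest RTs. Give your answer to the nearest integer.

Sorted: 228, 230, 239, 256, 258, 275, 285, 302, 307, 321, 344, 355, 359, 823
Drop lowest 1 (228) and highest 1 (823)
Remaining (n=12): Σ = 3531, mean = 3531/12 = 294.250

294 ms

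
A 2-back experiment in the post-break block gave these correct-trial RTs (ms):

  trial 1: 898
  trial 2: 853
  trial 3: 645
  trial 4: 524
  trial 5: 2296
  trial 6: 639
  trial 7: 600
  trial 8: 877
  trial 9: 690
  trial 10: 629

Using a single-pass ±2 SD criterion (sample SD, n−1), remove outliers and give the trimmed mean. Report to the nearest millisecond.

n = 10, ΣRT = 8651, M = 865.100
Σ(x−M)² = 2421440.90; s = √(2421440.90/9) = 518.699
Cutoffs: 865.100 ± 2·518.699 → [-172.3, 1902.5]
Outside: 2296 → excluded.
Retained (n=9): Σ = 6355, mean = 6355/9 = 706.111

706 ms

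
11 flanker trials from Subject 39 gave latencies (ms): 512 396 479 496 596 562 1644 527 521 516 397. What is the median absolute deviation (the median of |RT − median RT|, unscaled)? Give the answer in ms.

Sorted: 396, 397, 479, 496, 512, 516, 521, 527, 562, 596, 1644 → median = 516
|x − 516|: 4, 120, 37, 20, 80, 46, 1128, 11, 5, 0, 119
Sorted deviations: 0, 4, 5, 11, 20, 37, 46, 80, 119, 120, 1128 → MAD = 37

37 ms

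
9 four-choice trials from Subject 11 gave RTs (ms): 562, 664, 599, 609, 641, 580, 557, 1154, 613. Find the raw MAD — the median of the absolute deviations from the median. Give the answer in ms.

32 ms

Sorted: 557, 562, 580, 599, 609, 613, 641, 664, 1154 → median = 609
|x − 609|: 47, 55, 10, 0, 32, 29, 52, 545, 4
Sorted deviations: 0, 4, 10, 29, 32, 47, 52, 55, 545 → MAD = 32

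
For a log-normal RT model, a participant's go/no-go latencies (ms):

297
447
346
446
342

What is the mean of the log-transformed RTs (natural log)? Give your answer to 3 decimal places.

5.916

ln(RT): 5.6937, 6.1026, 5.8464, 6.1003, 5.8348
Σ ln(RT) = 29.5779
Mean = 29.5779/5 = 5.91557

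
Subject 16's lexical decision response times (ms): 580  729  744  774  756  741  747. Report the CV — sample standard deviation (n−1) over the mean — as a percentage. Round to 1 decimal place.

n = 7, Σ = 5071, M = 724.4286
Σ(x−M)² = 25501.714; s = √(25501.714/6) = 65.1942
CV = 65.1942 / 724.4286 = 0.08999 = 8.999%

9.0%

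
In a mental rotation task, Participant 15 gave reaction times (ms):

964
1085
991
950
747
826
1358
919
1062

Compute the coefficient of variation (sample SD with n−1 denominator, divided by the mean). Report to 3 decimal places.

n = 9, Σ = 8902, M = 989.1111
Σ(x−M)² = 242888.889; s = √(242888.889/8) = 174.2444
CV = 174.2444 / 989.1111 = 0.17616

0.176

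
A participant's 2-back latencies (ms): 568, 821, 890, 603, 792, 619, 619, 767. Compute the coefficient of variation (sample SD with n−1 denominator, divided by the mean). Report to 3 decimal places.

n = 8, Σ = 5679, M = 709.8750
Σ(x−M)² = 102868.875; s = √(102868.875/7) = 121.2252
CV = 121.2252 / 709.8750 = 0.17077

0.171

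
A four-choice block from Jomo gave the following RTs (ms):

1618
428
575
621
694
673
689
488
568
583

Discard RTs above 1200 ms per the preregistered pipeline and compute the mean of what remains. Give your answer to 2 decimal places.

591.00 ms

Excluded: 1618
Retained (n=9): Σ = 5319
Mean = 5319/9 = 591.0000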